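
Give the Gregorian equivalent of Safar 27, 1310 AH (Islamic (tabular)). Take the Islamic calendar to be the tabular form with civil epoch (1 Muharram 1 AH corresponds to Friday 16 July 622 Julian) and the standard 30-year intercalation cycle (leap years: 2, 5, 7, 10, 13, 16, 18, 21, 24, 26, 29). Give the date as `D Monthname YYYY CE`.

20 September 1892 CE

Both dates share Julian Day Number 2412362; in the Gregorian calendar that is 20 September 1892 CE.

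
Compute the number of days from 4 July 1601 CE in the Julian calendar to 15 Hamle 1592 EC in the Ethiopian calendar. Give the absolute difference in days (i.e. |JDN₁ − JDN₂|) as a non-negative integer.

JDN of the first date = 2306008.
JDN of the second date = 2305648.
|2305648 − 2306008| = 360.

360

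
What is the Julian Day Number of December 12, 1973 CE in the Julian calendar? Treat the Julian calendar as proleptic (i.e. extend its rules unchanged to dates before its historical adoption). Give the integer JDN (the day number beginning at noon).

Equivalently 25 December 1973 (Gregorian).
JDN 2451545 is 1 January 2000 CE (Gregorian); the target day is −9503 days from there, so JDN = 2442042.

2442042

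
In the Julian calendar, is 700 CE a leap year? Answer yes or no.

yes

700 mod 4 = 0, so it is a leap year in the Julian calendar.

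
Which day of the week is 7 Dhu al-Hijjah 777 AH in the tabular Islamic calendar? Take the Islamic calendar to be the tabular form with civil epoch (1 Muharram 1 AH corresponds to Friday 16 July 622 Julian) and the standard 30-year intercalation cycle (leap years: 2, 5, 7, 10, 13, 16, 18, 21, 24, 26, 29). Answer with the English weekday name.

This is JDN 2223760 (6 May 1376 Gregorian).
Since JDN mod 7 = 0 (0 = Monday), the day is Monday.

Monday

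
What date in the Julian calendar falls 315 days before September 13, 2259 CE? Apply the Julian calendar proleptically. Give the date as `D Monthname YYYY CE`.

Counting 315 days back from JDN 2546413 reaches JDN 2546098, which is 2 November 2258 CE.

2 November 2258 CE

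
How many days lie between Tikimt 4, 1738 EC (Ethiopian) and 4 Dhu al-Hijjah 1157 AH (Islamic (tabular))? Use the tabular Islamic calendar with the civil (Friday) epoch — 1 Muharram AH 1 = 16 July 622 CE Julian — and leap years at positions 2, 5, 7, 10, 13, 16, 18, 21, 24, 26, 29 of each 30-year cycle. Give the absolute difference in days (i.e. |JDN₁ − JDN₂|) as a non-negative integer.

First date → JDN 2358693; second date → JDN 2358416.
The interval is |2358693 − 2358416| = 277 days.

277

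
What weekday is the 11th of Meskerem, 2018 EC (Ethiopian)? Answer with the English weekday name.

Sunday

In the Gregorian calendar this is 21 September 2025 (JDN 2460940).
2460940 ≡ 6 (mod 7); counting from Monday = 0 gives Sunday.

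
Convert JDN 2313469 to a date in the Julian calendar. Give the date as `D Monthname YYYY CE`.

The Gregorian equivalent of JDN 2313469 is 17 December 1621.
In the Julian calendar that day is 7 December 1621 CE.

7 December 1621 CE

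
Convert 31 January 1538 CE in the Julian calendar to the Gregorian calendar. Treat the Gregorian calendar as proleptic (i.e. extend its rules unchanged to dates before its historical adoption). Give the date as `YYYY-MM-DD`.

For dates in this range the Gregorian date is 10 days ahead of the Julian.
31 January 1538 Julian + 10 days → 10 February 1538 Gregorian.

1538-02-10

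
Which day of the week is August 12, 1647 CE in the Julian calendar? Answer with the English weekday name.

Thursday

In the Gregorian calendar this is 22 August 1647 (JDN 2322848).
Since JDN mod 7 = 3 (0 = Monday), the day is Thursday.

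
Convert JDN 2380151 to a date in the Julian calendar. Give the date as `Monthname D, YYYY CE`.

July 1, 1804 CE

JDN 2380151 is 13 July 1804 in the Gregorian calendar.
In the Julian calendar that day is July 1, 1804 CE.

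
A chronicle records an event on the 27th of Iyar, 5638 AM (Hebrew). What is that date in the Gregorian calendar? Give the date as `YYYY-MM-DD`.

Julian Day Number of the source date = 2407135.
Converting JDN 2407135 to the Gregorian calendar gives 30 May 1878 CE.

1878-05-30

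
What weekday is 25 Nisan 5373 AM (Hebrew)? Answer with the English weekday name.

Tuesday

In the Gregorian calendar this is 16 April 1613 (JDN 2310302).
JDN 2310302 mod 7 = 1, and JDN 0 was a Monday, so this is a Tuesday.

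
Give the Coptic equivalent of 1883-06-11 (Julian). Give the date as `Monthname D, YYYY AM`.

The source date corresponds to 23 June 1883 in the Gregorian calendar (JDN 2408985).
That day falls on 17 Paoni 1599 AM in the Coptic calendar.

Paoni 17, 1599 AM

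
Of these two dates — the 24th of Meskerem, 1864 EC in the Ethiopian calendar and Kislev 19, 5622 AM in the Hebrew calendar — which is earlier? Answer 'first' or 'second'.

second

Converting both to JDN: 2404705 vs 2401102; the smaller is the second.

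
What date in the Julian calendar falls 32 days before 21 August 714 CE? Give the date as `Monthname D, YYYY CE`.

JDN of 21 August 714 CE = 1982079.
1982079 − 32 = 1982047.
JDN 1982047 in the Julian calendar is July 20, 714 CE.

July 20, 714 CE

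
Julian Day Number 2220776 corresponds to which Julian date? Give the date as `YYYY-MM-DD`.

1368-02-26

JDN 2220776 is 5 March 1368 in the proleptic Gregorian calendar.
In the Julian calendar that day is 1368-02-26.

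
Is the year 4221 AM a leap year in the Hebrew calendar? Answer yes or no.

yes

Hebrew year 4221 is year 3 of its 19-year Metonic cycle; leap years are at positions 3, 6, 8, 11, 14, 17, 19, so it is a leap year (13 months).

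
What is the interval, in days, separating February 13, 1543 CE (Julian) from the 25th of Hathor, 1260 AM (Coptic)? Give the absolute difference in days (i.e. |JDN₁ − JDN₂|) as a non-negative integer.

First date → JDN 2284682; second date → JDN 2284964.
The interval is |2284682 − 2284964| = 282 days.

282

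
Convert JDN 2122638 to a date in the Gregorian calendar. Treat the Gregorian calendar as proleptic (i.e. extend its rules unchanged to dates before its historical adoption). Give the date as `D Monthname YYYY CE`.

Counting from JDN 2299161 = 15 Oct 1582 gives an offset of -176523 days.

26 June 1099 CE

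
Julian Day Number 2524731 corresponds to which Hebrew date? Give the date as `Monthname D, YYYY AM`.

Sivan 3, 5960 AM

JDN 2524731 is 18 May 2200 in the Gregorian calendar.
In the Hebrew calendar that day is Sivan 3, 5960 AM.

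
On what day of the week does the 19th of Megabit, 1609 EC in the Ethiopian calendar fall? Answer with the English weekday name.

Equivalently 25 March 1617 Gregorian, JDN 2311741.
Since JDN mod 7 = 5 (0 = Monday), the day is Saturday.

Saturday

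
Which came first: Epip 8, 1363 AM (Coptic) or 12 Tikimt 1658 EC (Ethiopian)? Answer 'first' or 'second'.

first

First date → JDN 2322807; second date → JDN 2329481.
JDN 2322807 < JDN 2329481, so the first date is earlier.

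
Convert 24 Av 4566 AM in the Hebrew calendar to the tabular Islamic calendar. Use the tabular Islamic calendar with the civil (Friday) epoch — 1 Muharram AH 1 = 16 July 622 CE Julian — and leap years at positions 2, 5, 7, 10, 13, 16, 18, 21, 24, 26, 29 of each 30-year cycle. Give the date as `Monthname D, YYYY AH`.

Both dates share Julian Day Number 2015673; in the tabular Islamic calendar that is 23 Ramadan 190 AH.

Ramadan 23, 190 AH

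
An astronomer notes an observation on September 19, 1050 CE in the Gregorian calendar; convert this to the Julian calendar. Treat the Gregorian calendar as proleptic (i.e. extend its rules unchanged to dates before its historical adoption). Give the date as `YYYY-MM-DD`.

1050-09-13

At this point the Julian calendar is 6 days behind the Gregorian.
19 September 1050 Gregorian − 6 days → 13 September 1050 Julian.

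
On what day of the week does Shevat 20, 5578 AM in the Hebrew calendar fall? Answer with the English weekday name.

Tuesday

In the Gregorian calendar this is 27 January 1818 (JDN 2385097).
JDN 2385097 mod 7 = 1, and JDN 0 was a Monday, so this is a Tuesday.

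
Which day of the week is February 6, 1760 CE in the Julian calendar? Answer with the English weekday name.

Sunday

Equivalently 17 February 1760 Gregorian, JDN 2363934.
JDN 2363934 mod 7 = 6, and JDN 0 was a Monday, so this is a Sunday.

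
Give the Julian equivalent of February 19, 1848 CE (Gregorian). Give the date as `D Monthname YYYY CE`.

7 February 1848 CE

For dates in this range the Gregorian date is 12 days ahead of the Julian.
19 February 1848 Gregorian − 12 days → 7 February 1848 Julian.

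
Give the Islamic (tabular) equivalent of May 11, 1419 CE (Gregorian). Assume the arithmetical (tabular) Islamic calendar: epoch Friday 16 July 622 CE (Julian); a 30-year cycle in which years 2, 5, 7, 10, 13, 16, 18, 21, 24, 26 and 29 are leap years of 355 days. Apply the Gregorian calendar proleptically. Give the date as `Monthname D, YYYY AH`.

Rabi' al-Thani 6, 822 AH

Both dates share Julian Day Number 2239469; in the tabular Islamic calendar that is 6 Rabi' al-Thani 822 AH.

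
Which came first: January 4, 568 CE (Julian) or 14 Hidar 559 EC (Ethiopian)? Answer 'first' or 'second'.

second

First date → JDN 1928523; second date → JDN 1928103.
JDN 1928103 < JDN 1928523, so the second date is earlier.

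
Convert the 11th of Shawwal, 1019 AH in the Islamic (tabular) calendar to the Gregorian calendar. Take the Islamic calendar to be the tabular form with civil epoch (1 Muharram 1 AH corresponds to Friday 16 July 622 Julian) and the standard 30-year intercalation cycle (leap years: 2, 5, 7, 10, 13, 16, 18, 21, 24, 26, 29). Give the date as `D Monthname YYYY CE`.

Both dates share Julian Day Number 2309461; in the Gregorian calendar that is 27 December 1610 CE.

27 December 1610 CE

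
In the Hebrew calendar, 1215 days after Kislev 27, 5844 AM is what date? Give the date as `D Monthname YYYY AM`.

3 Nisan 5847 AM

Counting 1215 days forward from JDN 2482201 reaches JDN 2483416, which is 3 Nisan 5847 AM.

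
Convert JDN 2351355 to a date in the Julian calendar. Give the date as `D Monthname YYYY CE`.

JDN 2351355 is 9 September 1725 in the Gregorian calendar.
In the Julian calendar that day is 29 August 1725 CE.

29 August 1725 CE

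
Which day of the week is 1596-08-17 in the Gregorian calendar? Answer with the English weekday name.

2304216 ≡ 5 (mod 7); counting from Monday = 0 gives Saturday.

Saturday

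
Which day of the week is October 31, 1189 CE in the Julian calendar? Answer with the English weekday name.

In the proleptic Gregorian calendar this is 7 November 1189 (JDN 2155644).
Since JDN mod 7 = 1 (0 = Monday), the day is Tuesday.

Tuesday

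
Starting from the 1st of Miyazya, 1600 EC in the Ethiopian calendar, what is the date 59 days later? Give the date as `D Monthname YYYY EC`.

The starting date is JDN 2308466; 2308466 + 59 = 2308525.
JDN 2308525 corresponds to 30 Ginbot 1600 EC.

30 Ginbot 1600 EC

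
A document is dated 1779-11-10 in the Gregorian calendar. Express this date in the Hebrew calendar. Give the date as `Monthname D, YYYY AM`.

Both dates share Julian Day Number 2371140; in the Hebrew calendar that is 1 Kislev 5540 AM.

Kislev 1, 5540 AM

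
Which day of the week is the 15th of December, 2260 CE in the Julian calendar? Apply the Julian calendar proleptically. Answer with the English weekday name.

Sunday

Equivalently 30 December 2260 Gregorian, JDN 2546872.
Since JDN mod 7 = 6 (0 = Monday), the day is Sunday.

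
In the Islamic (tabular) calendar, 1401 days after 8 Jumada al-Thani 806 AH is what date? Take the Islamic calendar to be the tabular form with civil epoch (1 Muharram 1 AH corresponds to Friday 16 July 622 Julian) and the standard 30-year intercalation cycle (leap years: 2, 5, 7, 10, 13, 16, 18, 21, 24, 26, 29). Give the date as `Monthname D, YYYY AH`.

The starting date is JDN 2233860; 2233860 + 1401 = 2235261.
JDN 2235261 corresponds to Jumada al-Awwal 21, 810 AH.

Jumada al-Awwal 21, 810 AH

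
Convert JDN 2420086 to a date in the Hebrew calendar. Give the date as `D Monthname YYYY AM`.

14 Cheshvan 5674 AM

JDN 2420086 is 14 November 1913 in the Gregorian calendar.
In the Hebrew calendar that day is 14 Cheshvan 5674 AM.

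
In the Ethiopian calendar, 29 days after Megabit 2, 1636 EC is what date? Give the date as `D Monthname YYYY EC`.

1 Miyazya 1636 EC

JDN of Megabit 2, 1636 EC = 2321586.
2321586 + 29 = 2321615.
JDN 2321615 in the Ethiopian calendar is 1 Miyazya 1636 EC.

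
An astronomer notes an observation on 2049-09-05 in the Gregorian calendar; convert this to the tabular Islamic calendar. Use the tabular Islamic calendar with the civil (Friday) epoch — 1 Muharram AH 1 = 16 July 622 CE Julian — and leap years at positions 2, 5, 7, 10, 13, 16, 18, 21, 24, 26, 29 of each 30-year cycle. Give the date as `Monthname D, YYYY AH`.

Both dates share Julian Day Number 2469690; in the tabular Islamic calendar that is 7 Dhu al-Hijjah 1471 AH.

Dhu al-Hijjah 7, 1471 AH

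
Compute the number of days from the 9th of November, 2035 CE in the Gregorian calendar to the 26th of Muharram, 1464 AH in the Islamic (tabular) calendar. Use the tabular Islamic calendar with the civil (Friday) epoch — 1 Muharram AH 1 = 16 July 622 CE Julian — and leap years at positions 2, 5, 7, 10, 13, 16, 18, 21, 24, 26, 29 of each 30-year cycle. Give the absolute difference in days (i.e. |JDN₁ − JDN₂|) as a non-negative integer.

First date → JDN 2464641; second date → JDN 2466903.
The interval is |2464641 − 2466903| = 2262 days.

2262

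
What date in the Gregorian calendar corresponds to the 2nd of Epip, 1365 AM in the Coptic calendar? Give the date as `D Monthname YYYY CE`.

6 July 1649 CE

Julian Day Number of the source date = 2323532.
Converting JDN 2323532 to the Gregorian calendar gives 6 July 1649 CE.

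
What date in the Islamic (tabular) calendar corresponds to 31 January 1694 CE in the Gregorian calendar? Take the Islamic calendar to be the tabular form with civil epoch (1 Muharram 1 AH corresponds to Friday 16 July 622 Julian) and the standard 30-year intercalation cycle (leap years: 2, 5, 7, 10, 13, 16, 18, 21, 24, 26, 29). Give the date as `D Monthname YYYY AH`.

Both dates share Julian Day Number 2339812; in the tabular Islamic calendar that is 4 Jumada al-Thani 1105 AH.

4 Jumada al-Thani 1105 AH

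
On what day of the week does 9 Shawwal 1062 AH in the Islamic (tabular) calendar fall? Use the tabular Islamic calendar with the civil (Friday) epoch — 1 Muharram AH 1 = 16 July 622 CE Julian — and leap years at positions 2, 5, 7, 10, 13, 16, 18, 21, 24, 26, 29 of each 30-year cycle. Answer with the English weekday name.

Friday

In the Gregorian calendar this is 13 September 1652 (JDN 2324697).
JDN 2324697 mod 7 = 4, and JDN 0 was a Monday, so this is a Friday.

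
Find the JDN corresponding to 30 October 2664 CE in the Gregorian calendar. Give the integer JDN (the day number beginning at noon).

2694369

JDN 2451545 is 1 January 2000 CE (Gregorian); the target day is +242824 days from there, so JDN = 2694369.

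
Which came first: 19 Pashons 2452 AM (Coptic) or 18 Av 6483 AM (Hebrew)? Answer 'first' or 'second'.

second

The two dates have Julian Day Numbers 2720516 and 2715837 respectively.
Since 2715837 < 2720516, the second date comes first.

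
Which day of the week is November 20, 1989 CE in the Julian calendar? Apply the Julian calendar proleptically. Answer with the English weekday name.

In the Gregorian calendar this is 3 December 1989 (JDN 2447864).
2447864 ≡ 6 (mod 7); counting from Monday = 0 gives Sunday.

Sunday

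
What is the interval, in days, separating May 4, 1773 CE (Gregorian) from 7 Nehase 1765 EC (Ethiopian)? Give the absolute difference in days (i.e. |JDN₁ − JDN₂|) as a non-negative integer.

99

JDN of the first date = 2368759.
JDN of the second date = 2368858.
|2368858 − 2368759| = 99.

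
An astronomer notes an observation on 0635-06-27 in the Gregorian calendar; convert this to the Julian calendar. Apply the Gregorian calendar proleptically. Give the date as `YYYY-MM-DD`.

0635-06-24

At this point the Julian calendar is 3 days behind the Gregorian.
27 June 635 Gregorian − 3 days → 24 June 635 Julian.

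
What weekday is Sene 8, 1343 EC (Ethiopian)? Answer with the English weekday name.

In the proleptic Gregorian calendar this is 10 June 1351 (JDN 2214663).
Since JDN mod 7 = 3 (0 = Monday), the day is Thursday.

Thursday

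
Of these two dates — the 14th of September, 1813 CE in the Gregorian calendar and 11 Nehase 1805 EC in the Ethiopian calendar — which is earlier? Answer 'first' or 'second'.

The two dates have Julian Day Numbers 2383501 and 2383472 respectively.
Since 2383472 < 2383501, the second date comes first.

second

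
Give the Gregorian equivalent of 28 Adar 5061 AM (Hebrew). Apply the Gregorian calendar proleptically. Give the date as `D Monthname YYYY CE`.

Both dates share Julian Day Number 2196316; in the Gregorian calendar that is 17 March 1301 CE.

17 March 1301 CE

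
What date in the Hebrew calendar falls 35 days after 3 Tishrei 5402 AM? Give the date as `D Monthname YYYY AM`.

8 Cheshvan 5402 AM

Counting 35 days forward from JDN 2320673 reaches JDN 2320708, which is 8 Cheshvan 5402 AM.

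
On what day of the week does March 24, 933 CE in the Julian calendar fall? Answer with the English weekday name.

Sunday

Equivalently 29 March 933 Gregorian, JDN 2061919.
JDN 2061919 mod 7 = 6, and JDN 0 was a Monday, so this is a Sunday.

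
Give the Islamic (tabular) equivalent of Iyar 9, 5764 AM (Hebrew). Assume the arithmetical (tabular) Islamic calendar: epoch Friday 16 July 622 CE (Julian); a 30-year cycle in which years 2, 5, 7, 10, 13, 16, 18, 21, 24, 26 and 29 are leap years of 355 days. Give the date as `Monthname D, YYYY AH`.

Rabi' al-Awwal 10, 1425 AH

The source date corresponds to 30 April 2004 in the Gregorian calendar (JDN 2453126).
That day falls on 10 Rabi' al-Awwal 1425 AH in the tabular Islamic calendar.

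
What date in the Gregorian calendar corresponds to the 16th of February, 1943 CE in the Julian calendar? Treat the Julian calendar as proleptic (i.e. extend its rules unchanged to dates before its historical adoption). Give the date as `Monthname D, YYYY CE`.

March 1, 1943 CE

For dates in this range the Gregorian date is 13 days ahead of the Julian.
16 February 1943 Julian + 13 days → 1 March 1943 Gregorian.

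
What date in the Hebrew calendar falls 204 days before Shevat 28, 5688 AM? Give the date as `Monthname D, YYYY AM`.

Counting 204 days back from JDN 2425296 reaches JDN 2425092, which is Av 1, 5687 AM.

Av 1, 5687 AM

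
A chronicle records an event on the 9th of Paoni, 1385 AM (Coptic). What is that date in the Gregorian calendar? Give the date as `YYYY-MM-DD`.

1669-06-13

Both dates share Julian Day Number 2330814; in the Gregorian calendar that is 13 June 1669 CE.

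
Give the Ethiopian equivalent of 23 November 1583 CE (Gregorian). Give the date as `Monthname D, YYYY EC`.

Hidar 16, 1576 EC

Julian Day Number of the source date = 2299565.
Converting JDN 2299565 to the Ethiopian calendar gives 16 Hidar 1576 EC.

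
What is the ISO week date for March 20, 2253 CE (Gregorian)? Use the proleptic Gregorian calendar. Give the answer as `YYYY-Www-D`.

2253-W11-7

The weekday is Sunday (ISO weekday 7).
That Sunday belongs to ISO week 11 of ISO year 2253.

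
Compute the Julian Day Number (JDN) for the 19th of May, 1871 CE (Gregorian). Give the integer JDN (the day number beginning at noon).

2404567

JDN 2451545 is 1 January 2000 CE (Gregorian); the target day is −46978 days from there, so JDN = 2404567.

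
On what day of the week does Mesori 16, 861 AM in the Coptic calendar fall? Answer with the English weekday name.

Thursday

Equivalently 16 August 1145 Gregorian, JDN 2139490.
JDN 2139490 mod 7 = 3, and JDN 0 was a Monday, so this is a Thursday.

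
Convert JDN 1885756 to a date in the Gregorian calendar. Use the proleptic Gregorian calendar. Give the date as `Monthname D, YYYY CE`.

December 3, 450 CE

JDN 2451545 is 1 Jan 2000; 1885756 is −565789 days from there.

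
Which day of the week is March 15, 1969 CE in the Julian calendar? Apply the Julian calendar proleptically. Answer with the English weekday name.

Friday

This is JDN 2440309 (28 March 1969 Gregorian).
Since JDN mod 7 = 4 (0 = Monday), the day is Friday.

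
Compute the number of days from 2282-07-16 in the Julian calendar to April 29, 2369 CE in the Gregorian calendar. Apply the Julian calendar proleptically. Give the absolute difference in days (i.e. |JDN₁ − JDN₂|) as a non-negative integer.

31683

First date → JDN 2554755; second date → JDN 2586438.
The interval is |2554755 − 2586438| = 31683 days.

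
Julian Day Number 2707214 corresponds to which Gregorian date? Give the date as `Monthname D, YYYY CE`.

December 31, 2699 CE

Counting from JDN 2299161 = 15 Oct 1582 gives an offset of 408053 days.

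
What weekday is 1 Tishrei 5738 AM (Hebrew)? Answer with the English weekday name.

In the Gregorian calendar this is 13 September 1977 (JDN 2443400).
Since JDN mod 7 = 1 (0 = Monday), the day is Tuesday.

Tuesday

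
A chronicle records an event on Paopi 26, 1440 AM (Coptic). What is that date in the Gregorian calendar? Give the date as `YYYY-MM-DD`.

Julian Day Number of the source date = 2350680.
Converting JDN 2350680 to the Gregorian calendar gives 4 November 1723 CE.

1723-11-04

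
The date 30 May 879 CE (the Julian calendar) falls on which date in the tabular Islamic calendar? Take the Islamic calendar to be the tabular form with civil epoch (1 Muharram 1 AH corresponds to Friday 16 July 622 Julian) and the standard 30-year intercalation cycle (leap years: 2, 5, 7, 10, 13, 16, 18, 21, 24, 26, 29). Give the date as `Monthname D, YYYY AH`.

Julian Day Number of the source date = 2042262.
Converting JDN 2042262 to the tabular Islamic calendar gives 4 Shawwal 265 AH.

Shawwal 4, 265 AH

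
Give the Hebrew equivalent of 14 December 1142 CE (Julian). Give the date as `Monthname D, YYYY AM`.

Julian Day Number of the source date = 2138521.
Converting JDN 2138521 to the Hebrew calendar gives 25 Kislev 4903 AM.

Kislev 25, 4903 AM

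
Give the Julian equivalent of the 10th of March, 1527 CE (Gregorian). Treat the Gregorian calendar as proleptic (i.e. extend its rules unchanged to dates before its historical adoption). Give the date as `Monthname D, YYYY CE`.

For dates in this range the Gregorian date is 10 days ahead of the Julian.
10 March 1527 Gregorian − 10 days → 28 February 1527 Julian.

February 28, 1527 CE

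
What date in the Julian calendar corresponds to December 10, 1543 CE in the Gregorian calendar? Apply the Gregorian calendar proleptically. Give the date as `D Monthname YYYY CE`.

For dates in this range the Gregorian date is 10 days ahead of the Julian.
10 December 1543 Gregorian − 10 days → 30 November 1543 Julian.

30 November 1543 CE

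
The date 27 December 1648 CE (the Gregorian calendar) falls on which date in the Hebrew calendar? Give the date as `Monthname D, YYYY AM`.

Julian Day Number of the source date = 2323341.
Converting JDN 2323341 to the Hebrew calendar gives 12 Tevet 5409 AM.

Tevet 12, 5409 AM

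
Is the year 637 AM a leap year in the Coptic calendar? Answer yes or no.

637 mod 4 = 1; in the Coptic calendar a year is leap when year mod 4 = 3, so it is a common year.

no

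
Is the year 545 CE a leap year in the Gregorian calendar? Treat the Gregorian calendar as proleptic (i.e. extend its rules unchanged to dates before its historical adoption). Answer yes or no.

no

545 is not divisible by 4, so it is a common year.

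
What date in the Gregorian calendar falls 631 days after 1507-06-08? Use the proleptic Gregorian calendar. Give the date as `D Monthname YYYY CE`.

Counting 631 days forward from JDN 2271638 reaches JDN 2272269, which is 28 February 1509 CE.

28 February 1509 CE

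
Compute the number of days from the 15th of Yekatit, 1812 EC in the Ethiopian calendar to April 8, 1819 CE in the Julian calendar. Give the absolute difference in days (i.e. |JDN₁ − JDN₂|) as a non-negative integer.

First date → JDN 2385853; second date → JDN 2385545.
The interval is |2385853 − 2385545| = 308 days.

308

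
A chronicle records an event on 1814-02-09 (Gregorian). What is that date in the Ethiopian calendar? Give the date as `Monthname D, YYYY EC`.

Julian Day Number of the source date = 2383649.
Converting JDN 2383649 to the Ethiopian calendar gives 3 Yekatit 1806 EC.

Yekatit 3, 1806 EC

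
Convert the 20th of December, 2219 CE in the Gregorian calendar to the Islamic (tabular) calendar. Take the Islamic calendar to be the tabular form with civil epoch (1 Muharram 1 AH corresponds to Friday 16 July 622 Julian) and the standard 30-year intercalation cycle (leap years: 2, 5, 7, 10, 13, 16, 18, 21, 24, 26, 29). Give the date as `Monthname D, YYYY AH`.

Julian Day Number of the source date = 2531886.
Converting JDN 2531886 to the tabular Islamic calendar gives 11 Jumada al-Thani 1647 AH.

Jumada al-Thani 11, 1647 AH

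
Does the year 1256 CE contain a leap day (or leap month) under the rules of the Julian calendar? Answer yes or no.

yes

1256 mod 4 = 0, so it is a leap year in the Julian calendar.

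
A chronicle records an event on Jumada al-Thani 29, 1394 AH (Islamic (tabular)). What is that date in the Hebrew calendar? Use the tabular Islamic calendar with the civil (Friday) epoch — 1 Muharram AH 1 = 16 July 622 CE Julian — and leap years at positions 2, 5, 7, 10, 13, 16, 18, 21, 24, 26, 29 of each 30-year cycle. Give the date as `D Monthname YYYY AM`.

Both dates share Julian Day Number 2442249; in the Hebrew calendar that is 1 Av 5734 AM.

1 Av 5734 AM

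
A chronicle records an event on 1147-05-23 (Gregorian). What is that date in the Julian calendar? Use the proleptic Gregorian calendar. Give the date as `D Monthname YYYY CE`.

16 May 1147 CE

At this point the Julian calendar is 7 days behind the Gregorian.
23 May 1147 Gregorian − 7 days → 16 May 1147 Julian.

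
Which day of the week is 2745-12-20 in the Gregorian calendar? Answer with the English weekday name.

2724004 ≡ 3 (mod 7); counting from Monday = 0 gives Thursday.

Thursday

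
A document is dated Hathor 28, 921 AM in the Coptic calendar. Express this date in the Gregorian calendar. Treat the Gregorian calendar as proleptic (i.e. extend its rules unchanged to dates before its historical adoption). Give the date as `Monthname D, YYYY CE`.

Julian Day Number of the source date = 2161147.
Converting JDN 2161147 to the Gregorian calendar gives 1 December 1204 CE.

December 1, 1204 CE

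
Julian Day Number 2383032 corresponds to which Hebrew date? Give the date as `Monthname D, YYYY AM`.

The Gregorian equivalent of JDN 2383032 is 2 June 1812.
In the Hebrew calendar that day is Sivan 22, 5572 AM.

Sivan 22, 5572 AM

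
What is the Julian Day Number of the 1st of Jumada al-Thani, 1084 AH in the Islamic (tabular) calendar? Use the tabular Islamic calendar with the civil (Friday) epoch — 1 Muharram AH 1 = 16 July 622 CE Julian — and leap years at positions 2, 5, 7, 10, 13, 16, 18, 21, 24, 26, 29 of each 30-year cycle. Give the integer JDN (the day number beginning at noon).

In the Gregorian calendar the same day is 13 September 1673.
JDN 2299161 is 15 October 1582 CE (Gregorian); the target day is +33206 days from there, so JDN = 2332367.

2332367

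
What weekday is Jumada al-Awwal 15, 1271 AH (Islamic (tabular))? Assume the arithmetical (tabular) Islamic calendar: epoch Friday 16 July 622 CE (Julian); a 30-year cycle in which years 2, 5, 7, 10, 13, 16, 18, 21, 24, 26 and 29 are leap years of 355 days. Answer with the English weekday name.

Saturday

In the Gregorian calendar this is 3 February 1855 (JDN 2398618).
JDN 2398618 mod 7 = 5, and JDN 0 was a Monday, so this is a Saturday.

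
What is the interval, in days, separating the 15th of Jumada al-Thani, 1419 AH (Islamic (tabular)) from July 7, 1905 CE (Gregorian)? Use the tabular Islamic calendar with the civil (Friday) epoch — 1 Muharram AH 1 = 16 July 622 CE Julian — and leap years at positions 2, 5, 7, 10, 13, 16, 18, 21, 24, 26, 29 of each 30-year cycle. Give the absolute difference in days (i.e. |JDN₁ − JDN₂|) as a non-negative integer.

34060

JDN of the first date = 2451094.
JDN of the second date = 2417034.
|2417034 − 2451094| = 34060.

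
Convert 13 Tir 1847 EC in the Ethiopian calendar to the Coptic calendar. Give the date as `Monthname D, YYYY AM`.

Tobi 13, 1571 AM

Julian Day Number of the source date = 2398604.
Converting JDN 2398604 to the Coptic calendar gives 13 Tobi 1571 AM.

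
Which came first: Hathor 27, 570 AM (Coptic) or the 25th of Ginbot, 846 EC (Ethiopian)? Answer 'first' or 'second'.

first

First date → JDN 2032943; second date → JDN 2033121.
JDN 2032943 < JDN 2033121, so the first date is earlier.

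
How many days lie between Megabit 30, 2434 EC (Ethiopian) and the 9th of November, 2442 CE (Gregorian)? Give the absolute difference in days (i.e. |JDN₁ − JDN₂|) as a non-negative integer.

212

First date → JDN 2613083; second date → JDN 2613295.
The interval is |2613083 − 2613295| = 212 days.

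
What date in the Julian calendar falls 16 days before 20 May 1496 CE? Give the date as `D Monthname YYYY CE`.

JDN of 20 May 1496 CE = 2267612.
2267612 − 16 = 2267596.
JDN 2267596 in the Julian calendar is 4 May 1496 CE.

4 May 1496 CE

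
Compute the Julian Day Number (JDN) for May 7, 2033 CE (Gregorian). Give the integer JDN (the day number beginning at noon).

2463725

JDN 2299161 is 15 October 1582 CE (Gregorian); the target day is +164564 days from there, so JDN = 2463725.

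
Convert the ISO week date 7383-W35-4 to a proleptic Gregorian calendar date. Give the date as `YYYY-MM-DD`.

ISO week 1 of 7383 is the week containing the first Thursday of 7383.
Week 35, day 4 (Thursday) lands on 7383-08-28.

7383-08-28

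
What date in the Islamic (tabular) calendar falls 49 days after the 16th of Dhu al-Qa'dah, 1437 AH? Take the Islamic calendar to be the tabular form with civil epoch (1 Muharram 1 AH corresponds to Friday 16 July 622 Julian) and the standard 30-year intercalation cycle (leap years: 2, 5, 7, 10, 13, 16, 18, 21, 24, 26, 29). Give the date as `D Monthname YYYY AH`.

JDN of the 16th of Dhu al-Qa'dah, 1437 AH = 2457621.
2457621 + 49 = 2457670.
JDN 2457670 in the tabular Islamic calendar is 6 Muharram 1438 AH.

6 Muharram 1438 AH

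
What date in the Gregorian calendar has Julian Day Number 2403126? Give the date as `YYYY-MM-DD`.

1867-06-08

JDN 2451545 is 1 Jan 2000; 2403126 is −48419 days from there.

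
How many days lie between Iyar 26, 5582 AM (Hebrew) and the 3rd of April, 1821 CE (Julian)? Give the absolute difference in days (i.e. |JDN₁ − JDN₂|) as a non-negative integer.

397

First date → JDN 2386668; second date → JDN 2386271.
The interval is |2386668 − 2386271| = 397 days.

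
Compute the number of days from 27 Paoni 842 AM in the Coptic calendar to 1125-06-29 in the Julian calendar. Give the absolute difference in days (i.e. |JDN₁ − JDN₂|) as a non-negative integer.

JDN of the first date = 2132501.
JDN of the second date = 2132144.
|2132144 − 2132501| = 357.

357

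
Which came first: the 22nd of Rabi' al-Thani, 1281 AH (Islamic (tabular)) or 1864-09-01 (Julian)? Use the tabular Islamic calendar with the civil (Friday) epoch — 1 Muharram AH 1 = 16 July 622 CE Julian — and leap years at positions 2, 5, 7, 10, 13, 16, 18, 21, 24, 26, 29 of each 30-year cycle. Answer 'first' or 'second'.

second

The two dates have Julian Day Numbers 2402139 and 2402128 respectively.
Since 2402128 < 2402139, the second date comes first.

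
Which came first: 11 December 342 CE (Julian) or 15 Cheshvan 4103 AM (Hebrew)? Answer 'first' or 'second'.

second

First date → JDN 1846318; second date → JDN 1846278.
JDN 1846278 < JDN 1846318, so the second date is earlier.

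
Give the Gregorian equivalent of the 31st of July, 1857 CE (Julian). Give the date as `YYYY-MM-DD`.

1857-08-12

The Julian–Gregorian offset here is 12 days (Julian trailing).
31 July 1857 Julian + 12 days → 12 August 1857 Gregorian.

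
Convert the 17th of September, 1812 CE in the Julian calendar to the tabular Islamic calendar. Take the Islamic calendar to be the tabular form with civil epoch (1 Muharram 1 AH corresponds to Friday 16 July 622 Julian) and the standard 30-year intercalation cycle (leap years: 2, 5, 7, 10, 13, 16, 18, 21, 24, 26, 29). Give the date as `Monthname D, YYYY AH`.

Ramadan 22, 1227 AH

Both dates share Julian Day Number 2383151; in the tabular Islamic calendar that is 22 Ramadan 1227 AH.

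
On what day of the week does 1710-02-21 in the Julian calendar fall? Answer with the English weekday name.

In the Gregorian calendar this is 4 March 1710 (JDN 2345687).
JDN 2345687 mod 7 = 1, and JDN 0 was a Monday, so this is a Tuesday.

Tuesday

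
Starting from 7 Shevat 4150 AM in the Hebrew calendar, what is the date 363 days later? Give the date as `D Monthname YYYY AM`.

The starting date is JDN 1863514; 1863514 + 363 = 1863877.
JDN 1863877 corresponds to 15 Tevet 4151 AM.

15 Tevet 4151 AM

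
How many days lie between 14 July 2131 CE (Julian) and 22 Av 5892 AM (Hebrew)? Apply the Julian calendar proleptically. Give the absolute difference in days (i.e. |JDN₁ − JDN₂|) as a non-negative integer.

373

First date → JDN 2499600; second date → JDN 2499973.
The interval is |2499600 − 2499973| = 373 days.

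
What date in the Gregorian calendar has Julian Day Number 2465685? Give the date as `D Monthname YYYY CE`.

JDN 2451545 is 1 Jan 2000; 2465685 is +14140 days from there.

18 September 2038 CE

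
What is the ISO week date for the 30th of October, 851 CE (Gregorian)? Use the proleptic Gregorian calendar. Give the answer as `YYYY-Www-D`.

The weekday is Monday (ISO weekday 1).
That Monday belongs to ISO week 44 of ISO year 851.

0851-W44-1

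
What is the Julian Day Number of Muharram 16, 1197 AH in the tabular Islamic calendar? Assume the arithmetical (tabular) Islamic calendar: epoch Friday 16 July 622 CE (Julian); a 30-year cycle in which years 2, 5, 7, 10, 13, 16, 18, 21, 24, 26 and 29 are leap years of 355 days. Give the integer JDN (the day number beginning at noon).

In the Gregorian calendar the same day is 22 December 1782.
JDN 2400001 is 17 November 1858 CE (Gregorian), MJD 0; the target day is −27723 days from there, so JDN = 2372278.

2372278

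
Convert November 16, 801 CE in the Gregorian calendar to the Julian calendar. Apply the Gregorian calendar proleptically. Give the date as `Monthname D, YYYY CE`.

November 12, 801 CE

For dates in this range the Gregorian date is 4 days ahead of the Julian.
16 November 801 Gregorian − 4 days → 12 November 801 Julian.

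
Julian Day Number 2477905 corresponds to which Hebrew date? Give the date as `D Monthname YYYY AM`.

The Gregorian equivalent of JDN 2477905 is 3 March 2072.
In the Hebrew calendar that day is 13 Adar 5832 AM.

13 Adar 5832 AM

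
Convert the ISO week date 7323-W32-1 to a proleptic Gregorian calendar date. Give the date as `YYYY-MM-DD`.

7323-08-09

ISO week 1 of 7323 is the week containing the first Thursday of 7323.
Week 32, day 1 (Monday) lands on 7323-08-09.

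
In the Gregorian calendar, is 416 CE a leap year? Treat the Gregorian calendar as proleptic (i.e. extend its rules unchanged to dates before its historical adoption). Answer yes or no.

yes

416 is divisible by 4 and not by 100, so it is a leap year.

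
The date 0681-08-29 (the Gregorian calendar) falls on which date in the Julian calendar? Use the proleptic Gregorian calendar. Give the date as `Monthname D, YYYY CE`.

August 26, 681 CE

The Julian–Gregorian offset here is 3 days (Julian trailing).
29 August 681 Gregorian − 3 days → 26 August 681 Julian.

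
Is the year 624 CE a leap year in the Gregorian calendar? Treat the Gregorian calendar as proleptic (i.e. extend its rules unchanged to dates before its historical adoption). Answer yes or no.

624 is divisible by 4 and not by 100, so it is a leap year.

yes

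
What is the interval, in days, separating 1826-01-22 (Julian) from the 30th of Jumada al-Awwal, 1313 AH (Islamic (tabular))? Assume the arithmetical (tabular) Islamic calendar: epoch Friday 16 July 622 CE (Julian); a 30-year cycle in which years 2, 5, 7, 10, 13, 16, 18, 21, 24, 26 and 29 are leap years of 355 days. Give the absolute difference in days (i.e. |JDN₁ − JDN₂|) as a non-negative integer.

25490

First date → JDN 2388026; second date → JDN 2413516.
The interval is |2388026 − 2413516| = 25490 days.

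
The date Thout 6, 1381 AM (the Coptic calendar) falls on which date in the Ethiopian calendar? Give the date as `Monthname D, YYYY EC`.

Meskerem 6, 1657 EC

The source date corresponds to 13 September 1664 in the Gregorian calendar (JDN 2329080).
That day falls on 6 Meskerem 1657 EC in the Ethiopian calendar.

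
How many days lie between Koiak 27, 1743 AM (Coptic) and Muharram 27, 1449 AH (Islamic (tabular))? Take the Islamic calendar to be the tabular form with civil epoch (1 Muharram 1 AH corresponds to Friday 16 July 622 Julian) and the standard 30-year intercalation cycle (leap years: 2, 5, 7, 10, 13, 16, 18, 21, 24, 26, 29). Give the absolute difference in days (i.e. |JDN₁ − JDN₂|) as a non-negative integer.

First date → JDN 2461411; second date → JDN 2461589.
The interval is |2461411 − 2461589| = 178 days.

178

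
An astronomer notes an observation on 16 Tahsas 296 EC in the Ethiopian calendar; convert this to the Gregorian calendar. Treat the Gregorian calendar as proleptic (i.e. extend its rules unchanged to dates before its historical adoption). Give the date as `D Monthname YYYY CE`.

14 December 303 CE

Julian Day Number of the source date = 1832075.
Converting JDN 1832075 to the Gregorian calendar gives 14 December 303 CE.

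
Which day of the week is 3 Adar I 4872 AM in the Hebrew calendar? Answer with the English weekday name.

Friday

In the proleptic Gregorian calendar this is 9 February 1112 (JDN 2127248).
Since JDN mod 7 = 4 (0 = Monday), the day is Friday.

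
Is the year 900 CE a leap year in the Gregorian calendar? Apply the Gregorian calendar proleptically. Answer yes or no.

900 is divisible by 4; 900 is divisible by 100 but not 400, so it is a common year.

no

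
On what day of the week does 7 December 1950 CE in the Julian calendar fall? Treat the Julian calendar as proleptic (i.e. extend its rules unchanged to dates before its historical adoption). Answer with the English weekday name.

Wednesday

Equivalently 20 December 1950 Gregorian, JDN 2433636.
2433636 ≡ 2 (mod 7); counting from Monday = 0 gives Wednesday.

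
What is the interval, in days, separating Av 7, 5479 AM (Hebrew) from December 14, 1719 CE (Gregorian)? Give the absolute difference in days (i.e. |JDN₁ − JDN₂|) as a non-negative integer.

First date → JDN 2349115; second date → JDN 2349259.
The interval is |2349115 − 2349259| = 144 days.

144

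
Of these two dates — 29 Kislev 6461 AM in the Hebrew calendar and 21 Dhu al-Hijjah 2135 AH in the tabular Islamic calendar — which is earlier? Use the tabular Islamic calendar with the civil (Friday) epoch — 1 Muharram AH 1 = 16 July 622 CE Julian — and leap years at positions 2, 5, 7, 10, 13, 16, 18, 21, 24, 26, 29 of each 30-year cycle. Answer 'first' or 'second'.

Converting both to JDN: 2707581 vs 2705003; the smaller is the second.

second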